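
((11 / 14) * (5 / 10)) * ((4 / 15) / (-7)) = -11 / 735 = -0.01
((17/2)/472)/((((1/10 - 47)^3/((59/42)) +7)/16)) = -8500/2166189389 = -0.00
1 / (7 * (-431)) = -1 / 3017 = -0.00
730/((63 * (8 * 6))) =365/1512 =0.24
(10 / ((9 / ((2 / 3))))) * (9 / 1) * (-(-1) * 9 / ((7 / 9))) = 540 / 7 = 77.14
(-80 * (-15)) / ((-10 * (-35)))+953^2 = 6357487 / 7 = 908212.43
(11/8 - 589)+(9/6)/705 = -1104731/1880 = -587.62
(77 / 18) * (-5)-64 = -1537 / 18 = -85.39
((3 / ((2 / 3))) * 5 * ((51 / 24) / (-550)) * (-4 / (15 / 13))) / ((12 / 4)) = 221 / 2200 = 0.10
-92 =-92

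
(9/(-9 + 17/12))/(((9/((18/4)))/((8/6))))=-72/91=-0.79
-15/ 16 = -0.94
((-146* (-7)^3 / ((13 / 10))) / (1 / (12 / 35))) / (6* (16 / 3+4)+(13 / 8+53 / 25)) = 1635200 / 7397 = 221.06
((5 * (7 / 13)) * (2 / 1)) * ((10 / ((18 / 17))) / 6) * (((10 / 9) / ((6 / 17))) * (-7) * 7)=-12390875 / 9477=-1307.47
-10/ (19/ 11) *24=-138.95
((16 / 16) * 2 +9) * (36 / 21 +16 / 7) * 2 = 88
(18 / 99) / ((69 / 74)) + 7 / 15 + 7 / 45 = 9304 / 11385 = 0.82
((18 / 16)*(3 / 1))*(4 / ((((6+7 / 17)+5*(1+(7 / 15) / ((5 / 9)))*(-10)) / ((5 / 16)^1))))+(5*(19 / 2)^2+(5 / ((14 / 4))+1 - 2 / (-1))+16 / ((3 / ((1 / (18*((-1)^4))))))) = 267471475 / 586656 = 455.93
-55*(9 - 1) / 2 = -220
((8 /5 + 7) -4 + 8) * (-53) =-3339 /5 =-667.80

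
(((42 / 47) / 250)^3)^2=85766121 / 41119443241119384765625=0.00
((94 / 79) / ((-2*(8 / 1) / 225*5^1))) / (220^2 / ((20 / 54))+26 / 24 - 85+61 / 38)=-120555 / 4704651134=-0.00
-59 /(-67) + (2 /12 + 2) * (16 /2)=18.21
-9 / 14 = -0.64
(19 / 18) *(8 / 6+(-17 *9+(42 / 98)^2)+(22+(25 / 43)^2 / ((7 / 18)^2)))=-328570477 / 2446227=-134.32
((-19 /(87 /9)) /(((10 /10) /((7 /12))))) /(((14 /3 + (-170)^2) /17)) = -6783 /10058824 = -0.00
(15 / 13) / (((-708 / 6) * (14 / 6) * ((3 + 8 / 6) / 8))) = -540 / 69797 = -0.01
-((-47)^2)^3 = -10779215329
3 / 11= 0.27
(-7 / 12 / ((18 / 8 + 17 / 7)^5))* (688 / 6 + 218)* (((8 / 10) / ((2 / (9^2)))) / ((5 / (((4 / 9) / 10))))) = -120231630848 / 4822436206375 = -0.02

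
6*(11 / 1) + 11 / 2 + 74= 291 / 2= 145.50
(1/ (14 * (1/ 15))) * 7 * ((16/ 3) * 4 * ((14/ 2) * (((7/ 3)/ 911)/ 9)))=7840/ 24597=0.32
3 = 3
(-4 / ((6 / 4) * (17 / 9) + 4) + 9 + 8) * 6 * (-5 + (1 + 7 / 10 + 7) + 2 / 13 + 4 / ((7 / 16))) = 1280.02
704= 704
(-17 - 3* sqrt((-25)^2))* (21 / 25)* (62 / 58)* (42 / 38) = -1257732 / 13775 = -91.31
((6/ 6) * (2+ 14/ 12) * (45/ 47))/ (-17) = -285/ 1598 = -0.18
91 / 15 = 6.07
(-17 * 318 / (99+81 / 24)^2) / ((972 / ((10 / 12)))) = -72080 / 162994923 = -0.00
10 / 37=0.27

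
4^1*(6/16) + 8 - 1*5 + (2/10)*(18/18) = 47/10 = 4.70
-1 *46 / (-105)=46 / 105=0.44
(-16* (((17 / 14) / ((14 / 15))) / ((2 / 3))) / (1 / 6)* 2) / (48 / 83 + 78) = -253980 / 53263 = -4.77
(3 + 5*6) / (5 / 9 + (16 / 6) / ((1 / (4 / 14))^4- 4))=8569 / 149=57.51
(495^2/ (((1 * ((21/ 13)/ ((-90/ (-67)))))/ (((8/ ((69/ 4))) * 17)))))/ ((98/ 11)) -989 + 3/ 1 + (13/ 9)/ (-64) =54595439396713/ 304452288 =179323.47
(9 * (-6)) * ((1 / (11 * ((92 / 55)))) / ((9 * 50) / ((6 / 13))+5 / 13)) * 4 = -351 / 29164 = -0.01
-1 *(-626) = 626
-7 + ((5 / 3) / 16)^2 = -16103 / 2304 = -6.99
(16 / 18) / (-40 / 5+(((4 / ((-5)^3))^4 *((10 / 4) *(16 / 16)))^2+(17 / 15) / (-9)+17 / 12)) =-228881835937500000 / 1727581024168152403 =-0.13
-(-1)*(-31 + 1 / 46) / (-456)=25 / 368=0.07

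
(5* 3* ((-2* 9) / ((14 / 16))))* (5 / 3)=-514.29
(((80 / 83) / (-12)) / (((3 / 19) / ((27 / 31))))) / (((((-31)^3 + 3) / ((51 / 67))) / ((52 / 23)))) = 755820 / 29527302871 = 0.00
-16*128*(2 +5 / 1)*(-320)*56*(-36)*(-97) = 897098711040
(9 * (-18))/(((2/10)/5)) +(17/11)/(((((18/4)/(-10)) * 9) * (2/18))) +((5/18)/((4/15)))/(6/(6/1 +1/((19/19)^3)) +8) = -199034065/49104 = -4053.32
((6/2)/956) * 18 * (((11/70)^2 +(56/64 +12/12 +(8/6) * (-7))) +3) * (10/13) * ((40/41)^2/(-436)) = 11731410/27895332647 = 0.00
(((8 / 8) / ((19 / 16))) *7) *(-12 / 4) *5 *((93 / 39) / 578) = -26040 / 71383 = -0.36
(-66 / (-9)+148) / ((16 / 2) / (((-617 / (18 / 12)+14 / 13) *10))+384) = 9320000 / 23039883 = 0.40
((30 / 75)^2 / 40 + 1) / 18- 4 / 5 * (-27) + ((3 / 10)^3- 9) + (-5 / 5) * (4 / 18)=22429 / 1800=12.46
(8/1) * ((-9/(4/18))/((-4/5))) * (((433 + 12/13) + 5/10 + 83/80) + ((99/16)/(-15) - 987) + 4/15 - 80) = -26606583/104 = -255832.53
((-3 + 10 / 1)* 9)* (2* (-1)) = -126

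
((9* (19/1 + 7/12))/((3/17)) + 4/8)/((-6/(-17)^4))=-333833437/24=-13909726.54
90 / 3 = 30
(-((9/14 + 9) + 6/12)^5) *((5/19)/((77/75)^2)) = -26801.50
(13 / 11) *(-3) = -39 / 11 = -3.55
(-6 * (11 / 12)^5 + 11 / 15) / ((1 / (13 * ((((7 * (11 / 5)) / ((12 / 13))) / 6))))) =-8499974483 / 74649600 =-113.86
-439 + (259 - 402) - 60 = -642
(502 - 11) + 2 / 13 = 6385 / 13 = 491.15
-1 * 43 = -43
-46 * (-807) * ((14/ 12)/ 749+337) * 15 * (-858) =-17227632514950/ 107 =-161005911354.67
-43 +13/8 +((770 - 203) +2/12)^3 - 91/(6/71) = 19703945147/108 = 182443936.55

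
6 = 6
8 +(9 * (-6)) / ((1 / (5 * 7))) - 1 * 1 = -1883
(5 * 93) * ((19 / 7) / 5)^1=1767 / 7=252.43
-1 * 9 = -9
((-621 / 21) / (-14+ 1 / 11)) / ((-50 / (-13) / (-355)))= -233519 / 1190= -196.23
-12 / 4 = -3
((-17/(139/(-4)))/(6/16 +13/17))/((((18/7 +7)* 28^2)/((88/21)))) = 50864/212196705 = 0.00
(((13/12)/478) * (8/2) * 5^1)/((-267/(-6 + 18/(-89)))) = 5980/5679357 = 0.00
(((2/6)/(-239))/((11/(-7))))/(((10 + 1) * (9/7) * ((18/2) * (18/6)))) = 49/21081951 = 0.00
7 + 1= 8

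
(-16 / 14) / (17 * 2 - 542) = 2 / 889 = 0.00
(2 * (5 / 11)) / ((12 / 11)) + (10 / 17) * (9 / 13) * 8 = 5425 / 1326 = 4.09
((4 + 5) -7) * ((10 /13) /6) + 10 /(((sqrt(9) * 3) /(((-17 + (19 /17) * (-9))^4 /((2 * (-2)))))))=-1455170694370 /9771957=-148912.92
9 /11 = 0.82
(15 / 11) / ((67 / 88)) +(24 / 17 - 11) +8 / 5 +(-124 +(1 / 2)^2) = -2960197 / 22780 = -129.95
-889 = -889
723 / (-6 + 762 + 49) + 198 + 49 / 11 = 1800688 / 8855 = 203.35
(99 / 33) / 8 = 3 / 8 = 0.38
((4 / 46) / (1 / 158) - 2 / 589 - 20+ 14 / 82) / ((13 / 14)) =-47383182 / 7220551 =-6.56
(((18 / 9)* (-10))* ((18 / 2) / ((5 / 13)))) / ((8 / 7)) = -819 / 2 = -409.50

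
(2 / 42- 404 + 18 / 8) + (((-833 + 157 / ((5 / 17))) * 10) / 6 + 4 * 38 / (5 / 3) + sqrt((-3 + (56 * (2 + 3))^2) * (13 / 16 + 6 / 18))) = -339851 / 420 + 11 * sqrt(106905) / 12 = -509.45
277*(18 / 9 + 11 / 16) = 744.44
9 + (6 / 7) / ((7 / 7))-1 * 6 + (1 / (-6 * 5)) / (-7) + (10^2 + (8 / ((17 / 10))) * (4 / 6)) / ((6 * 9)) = 556349 / 96390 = 5.77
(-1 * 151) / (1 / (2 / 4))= -151 / 2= -75.50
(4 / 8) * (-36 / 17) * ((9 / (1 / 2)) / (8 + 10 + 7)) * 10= -648 / 85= -7.62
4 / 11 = 0.36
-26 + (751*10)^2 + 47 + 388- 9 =56400500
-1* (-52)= 52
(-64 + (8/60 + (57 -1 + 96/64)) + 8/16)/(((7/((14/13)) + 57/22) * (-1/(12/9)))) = 968/1125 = 0.86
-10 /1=-10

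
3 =3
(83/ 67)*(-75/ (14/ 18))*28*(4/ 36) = -24900/ 67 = -371.64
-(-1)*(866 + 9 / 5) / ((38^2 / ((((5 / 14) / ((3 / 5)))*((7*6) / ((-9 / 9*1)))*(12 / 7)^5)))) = -1349602560 / 6067327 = -222.44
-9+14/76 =-335/38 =-8.82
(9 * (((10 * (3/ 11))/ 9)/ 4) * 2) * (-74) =-1110/ 11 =-100.91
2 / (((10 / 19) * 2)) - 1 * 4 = -21 / 10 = -2.10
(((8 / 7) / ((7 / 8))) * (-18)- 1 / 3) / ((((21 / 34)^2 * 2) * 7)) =-2025890 / 453789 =-4.46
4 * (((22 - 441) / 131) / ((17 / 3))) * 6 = -30168 / 2227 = -13.55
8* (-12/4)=-24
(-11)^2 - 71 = 50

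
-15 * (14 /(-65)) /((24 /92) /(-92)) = -14812 /13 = -1139.38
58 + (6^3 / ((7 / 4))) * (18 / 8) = 2350 / 7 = 335.71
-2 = -2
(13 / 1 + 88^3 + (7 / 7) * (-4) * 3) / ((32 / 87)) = 59288151 / 32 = 1852754.72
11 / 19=0.58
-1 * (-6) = 6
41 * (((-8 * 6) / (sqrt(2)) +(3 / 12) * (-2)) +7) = 533 / 2-984 * sqrt(2) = -1125.09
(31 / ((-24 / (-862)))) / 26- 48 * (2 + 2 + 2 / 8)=-50287 / 312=-161.18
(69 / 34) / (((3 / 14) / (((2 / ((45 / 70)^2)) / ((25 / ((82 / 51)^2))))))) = 424365088 / 89539425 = 4.74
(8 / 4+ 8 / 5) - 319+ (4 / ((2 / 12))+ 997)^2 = 5210628 / 5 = 1042125.60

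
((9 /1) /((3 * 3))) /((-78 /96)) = -16 /13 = -1.23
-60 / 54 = -10 / 9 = -1.11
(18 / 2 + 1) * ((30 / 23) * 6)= 1800 / 23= 78.26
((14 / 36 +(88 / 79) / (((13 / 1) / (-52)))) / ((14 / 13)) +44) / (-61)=-800773 / 1214388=-0.66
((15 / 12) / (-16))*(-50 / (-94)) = -125 / 3008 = -0.04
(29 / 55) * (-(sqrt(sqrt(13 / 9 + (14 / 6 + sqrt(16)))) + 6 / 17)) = -29 * sqrt(3) * 70^(1 / 4) / 165 - 174 / 935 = -1.07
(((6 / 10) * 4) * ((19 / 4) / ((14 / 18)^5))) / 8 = 3365793 / 672280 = 5.01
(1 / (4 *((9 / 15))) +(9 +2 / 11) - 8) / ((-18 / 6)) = -211 / 396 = -0.53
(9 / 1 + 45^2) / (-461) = -2034 / 461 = -4.41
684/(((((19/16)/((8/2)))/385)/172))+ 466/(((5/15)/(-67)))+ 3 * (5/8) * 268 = 304955433/2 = 152477716.50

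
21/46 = 0.46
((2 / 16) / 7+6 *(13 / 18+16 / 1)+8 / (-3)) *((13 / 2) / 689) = 16411 / 17808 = 0.92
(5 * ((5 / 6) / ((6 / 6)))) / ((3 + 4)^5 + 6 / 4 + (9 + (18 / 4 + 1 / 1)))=25 / 100938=0.00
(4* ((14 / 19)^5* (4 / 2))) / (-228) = -1075648 / 141137643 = -0.01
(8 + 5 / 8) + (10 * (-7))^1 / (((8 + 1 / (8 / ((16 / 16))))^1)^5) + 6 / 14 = 117627779263 / 12995255000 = 9.05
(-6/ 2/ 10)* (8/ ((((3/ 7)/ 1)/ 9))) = -252/ 5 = -50.40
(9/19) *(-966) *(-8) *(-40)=-2782080/19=-146425.26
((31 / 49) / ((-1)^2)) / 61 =0.01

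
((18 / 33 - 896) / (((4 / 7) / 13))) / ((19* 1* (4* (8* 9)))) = -448175 / 120384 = -3.72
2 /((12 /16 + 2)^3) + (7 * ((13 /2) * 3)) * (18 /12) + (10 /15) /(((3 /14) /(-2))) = 9517265 /47916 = 198.62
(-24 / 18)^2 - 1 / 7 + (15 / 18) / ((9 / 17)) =1213 / 378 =3.21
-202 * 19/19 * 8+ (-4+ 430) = -1190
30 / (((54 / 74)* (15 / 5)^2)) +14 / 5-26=-7546 / 405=-18.63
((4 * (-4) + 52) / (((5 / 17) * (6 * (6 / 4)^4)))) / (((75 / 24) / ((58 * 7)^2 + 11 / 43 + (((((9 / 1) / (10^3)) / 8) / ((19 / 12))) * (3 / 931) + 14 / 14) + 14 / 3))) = 204625410098970128 / 962668546875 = 212560.61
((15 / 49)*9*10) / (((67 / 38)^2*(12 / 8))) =1299600 / 219961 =5.91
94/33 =2.85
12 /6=2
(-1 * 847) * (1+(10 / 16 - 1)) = -4235 / 8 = -529.38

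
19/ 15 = 1.27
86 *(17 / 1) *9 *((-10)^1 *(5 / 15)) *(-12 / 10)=52632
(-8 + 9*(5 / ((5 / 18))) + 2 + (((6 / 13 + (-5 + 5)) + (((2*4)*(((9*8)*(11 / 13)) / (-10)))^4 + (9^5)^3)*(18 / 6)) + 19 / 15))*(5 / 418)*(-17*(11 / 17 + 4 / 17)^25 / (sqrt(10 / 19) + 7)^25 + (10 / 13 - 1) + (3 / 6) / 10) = -13265196787320416986511312152890152557891492819614881684815776458451737482028716444351336945976182102266631204631601 / 9931996465393731298851655968613397428711194195954183227962185366816369975655104954823725308941307097500 + 9996806518007205338694013592689705106212737671342658300028609636675920665264129638671875*sqrt(190) / 4386601309706469473177028767882251348713078040171151959350247493625191008754555003970728881387401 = -1335602246088.25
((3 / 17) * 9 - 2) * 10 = -70 / 17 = -4.12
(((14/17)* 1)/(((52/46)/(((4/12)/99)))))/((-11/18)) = -322/80223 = -0.00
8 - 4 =4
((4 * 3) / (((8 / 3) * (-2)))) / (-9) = 1 / 4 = 0.25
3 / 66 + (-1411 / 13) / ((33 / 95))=-268051 / 858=-312.41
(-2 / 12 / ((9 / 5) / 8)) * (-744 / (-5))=-992 / 9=-110.22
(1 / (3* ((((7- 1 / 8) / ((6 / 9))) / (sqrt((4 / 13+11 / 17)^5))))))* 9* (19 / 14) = 6767192* sqrt(46631) / 4155636485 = 0.35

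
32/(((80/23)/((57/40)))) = 1311/100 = 13.11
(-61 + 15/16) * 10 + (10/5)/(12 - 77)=-312341/520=-600.66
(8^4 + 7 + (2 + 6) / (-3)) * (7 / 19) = 86107 / 57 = 1510.65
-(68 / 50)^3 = -39304 / 15625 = -2.52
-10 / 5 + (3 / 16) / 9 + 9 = 337 / 48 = 7.02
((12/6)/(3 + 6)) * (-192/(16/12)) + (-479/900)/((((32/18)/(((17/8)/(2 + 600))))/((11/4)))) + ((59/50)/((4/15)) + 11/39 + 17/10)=-30768101347/1202073600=-25.60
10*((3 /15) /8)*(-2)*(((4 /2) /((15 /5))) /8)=-0.04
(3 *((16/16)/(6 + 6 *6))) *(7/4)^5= 1.17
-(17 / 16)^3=-4913 / 4096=-1.20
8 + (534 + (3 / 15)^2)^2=285206.72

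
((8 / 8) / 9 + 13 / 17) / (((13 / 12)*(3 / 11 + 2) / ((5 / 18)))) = 2948 / 29835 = 0.10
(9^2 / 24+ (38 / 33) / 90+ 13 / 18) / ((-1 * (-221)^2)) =-48827 / 580231080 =-0.00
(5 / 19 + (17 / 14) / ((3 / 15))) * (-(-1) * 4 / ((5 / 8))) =5392 / 133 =40.54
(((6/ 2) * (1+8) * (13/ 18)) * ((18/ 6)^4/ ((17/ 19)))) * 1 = 60021/ 34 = 1765.32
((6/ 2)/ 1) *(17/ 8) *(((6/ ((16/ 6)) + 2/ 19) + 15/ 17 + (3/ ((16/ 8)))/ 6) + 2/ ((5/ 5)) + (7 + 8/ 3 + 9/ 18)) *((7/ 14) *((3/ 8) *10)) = 227535/ 1216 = 187.12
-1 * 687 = -687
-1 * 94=-94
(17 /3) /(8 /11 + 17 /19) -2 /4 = 6089 /2034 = 2.99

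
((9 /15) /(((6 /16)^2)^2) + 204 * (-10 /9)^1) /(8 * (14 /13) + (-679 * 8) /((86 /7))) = 3703934 /8178975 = 0.45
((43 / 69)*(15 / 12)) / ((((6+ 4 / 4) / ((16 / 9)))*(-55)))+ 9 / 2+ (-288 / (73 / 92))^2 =67140995140105 / 509633586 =131743.66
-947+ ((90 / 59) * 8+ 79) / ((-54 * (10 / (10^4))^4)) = -2690500001508571 / 1593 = -1688951664474.93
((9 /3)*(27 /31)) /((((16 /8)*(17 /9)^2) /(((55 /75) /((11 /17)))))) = 2187 /5270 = 0.41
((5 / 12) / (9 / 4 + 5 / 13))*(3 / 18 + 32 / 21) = 4615 / 17262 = 0.27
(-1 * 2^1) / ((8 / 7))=-7 / 4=-1.75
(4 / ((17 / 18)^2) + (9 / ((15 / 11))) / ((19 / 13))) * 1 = 247101 / 27455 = 9.00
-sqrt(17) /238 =-0.02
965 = 965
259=259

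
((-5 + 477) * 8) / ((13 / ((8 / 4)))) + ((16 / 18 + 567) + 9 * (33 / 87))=3909502 / 3393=1152.23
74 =74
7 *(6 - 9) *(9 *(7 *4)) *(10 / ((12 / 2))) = -8820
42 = 42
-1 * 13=-13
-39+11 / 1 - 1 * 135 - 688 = -851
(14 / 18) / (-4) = -7 / 36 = -0.19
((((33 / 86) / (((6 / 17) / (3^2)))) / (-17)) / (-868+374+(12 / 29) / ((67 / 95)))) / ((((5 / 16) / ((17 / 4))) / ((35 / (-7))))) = -3270069 / 41224186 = -0.08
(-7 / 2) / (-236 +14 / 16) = 28 / 1881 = 0.01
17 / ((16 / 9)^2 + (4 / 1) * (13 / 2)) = 1377 / 2362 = 0.58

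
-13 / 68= -0.19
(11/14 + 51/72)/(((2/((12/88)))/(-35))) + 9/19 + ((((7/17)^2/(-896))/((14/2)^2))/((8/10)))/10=-1338546481/432954368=-3.09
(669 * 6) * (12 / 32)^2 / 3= 6021 / 32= 188.16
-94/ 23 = -4.09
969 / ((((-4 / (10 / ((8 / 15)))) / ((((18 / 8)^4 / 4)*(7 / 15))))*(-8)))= 222516315 / 131072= 1697.66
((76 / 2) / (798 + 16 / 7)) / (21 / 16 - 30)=-2128 / 1285659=-0.00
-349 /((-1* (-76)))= -349 /76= -4.59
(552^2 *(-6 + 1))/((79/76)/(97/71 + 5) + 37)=-52335959040/1276633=-40995.30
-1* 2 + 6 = 4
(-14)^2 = 196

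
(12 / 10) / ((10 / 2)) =0.24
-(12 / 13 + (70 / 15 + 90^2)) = -316118 / 39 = -8105.59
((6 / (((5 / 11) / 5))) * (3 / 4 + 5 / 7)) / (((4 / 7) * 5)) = 1353 / 40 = 33.82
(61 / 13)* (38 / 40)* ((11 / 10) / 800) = 12749 / 2080000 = 0.01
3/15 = 1/5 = 0.20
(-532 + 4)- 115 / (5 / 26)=-1126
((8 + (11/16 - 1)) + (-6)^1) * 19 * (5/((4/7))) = 17955/64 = 280.55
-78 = -78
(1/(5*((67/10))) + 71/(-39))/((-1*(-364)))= -4679/951132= -0.00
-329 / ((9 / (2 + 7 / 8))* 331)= -7567 / 23832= -0.32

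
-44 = -44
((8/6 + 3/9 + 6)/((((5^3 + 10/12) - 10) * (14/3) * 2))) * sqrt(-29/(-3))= 23 * sqrt(87)/9730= 0.02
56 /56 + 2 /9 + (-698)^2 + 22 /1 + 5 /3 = 4385060 /9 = 487228.89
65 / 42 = 1.55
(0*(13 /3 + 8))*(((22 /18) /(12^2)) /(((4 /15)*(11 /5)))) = 0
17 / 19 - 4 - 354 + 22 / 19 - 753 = -21070 / 19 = -1108.95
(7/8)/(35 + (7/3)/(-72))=27/1079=0.03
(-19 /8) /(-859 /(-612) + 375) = -0.01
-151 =-151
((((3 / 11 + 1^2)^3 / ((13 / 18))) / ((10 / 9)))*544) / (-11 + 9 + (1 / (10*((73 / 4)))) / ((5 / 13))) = -1838864160 / 2612753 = -703.80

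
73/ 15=4.87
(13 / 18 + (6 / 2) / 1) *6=22.33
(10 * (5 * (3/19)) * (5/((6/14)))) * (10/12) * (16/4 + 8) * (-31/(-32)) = 135625/152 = 892.27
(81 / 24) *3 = 10.12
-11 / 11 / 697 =-1 / 697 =-0.00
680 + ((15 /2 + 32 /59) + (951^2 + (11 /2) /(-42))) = 4485620645 /4956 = 905088.91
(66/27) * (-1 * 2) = -44/9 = -4.89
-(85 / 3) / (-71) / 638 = 85 / 135894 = 0.00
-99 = -99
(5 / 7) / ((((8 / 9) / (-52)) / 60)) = -17550 / 7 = -2507.14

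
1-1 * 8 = -7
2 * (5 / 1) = 10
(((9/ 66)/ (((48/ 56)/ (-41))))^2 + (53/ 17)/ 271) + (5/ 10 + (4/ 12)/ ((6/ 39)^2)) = 1528942673/ 26757456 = 57.14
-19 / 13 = -1.46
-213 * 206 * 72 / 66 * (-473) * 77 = 1743360696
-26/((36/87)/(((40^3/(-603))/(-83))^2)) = -772096000000/7514707203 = -102.74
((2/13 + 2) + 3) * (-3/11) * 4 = -804/143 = -5.62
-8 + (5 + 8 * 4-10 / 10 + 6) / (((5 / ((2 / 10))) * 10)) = -7.83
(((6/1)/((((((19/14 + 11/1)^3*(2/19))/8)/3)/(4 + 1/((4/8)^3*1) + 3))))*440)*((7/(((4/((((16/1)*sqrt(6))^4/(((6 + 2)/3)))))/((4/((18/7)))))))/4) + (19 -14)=2881065381.39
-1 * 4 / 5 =-4 / 5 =-0.80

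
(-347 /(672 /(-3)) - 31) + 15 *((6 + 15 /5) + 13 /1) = 67323 /224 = 300.55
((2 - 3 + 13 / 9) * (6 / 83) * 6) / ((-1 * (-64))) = 1 / 332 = 0.00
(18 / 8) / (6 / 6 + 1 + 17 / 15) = 135 / 188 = 0.72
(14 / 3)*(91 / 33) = 1274 / 99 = 12.87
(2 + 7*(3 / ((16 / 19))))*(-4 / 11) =-431 / 44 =-9.80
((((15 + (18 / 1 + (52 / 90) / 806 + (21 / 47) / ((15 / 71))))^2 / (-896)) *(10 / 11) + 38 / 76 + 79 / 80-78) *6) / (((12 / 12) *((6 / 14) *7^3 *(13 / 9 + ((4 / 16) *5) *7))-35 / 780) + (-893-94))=-389378506538411 / 426896442504000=-0.91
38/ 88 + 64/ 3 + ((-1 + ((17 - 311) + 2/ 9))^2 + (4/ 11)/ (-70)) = 86915.70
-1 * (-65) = 65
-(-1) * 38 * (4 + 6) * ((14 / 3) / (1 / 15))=26600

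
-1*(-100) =100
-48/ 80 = -3/ 5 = -0.60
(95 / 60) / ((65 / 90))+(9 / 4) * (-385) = -44931 / 52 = -864.06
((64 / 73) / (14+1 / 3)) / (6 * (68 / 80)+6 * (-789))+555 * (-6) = -164768590450 / 49480057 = -3330.00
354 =354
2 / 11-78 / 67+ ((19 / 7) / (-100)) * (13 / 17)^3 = -2520672991 / 2534616700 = -0.99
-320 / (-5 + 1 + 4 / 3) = 120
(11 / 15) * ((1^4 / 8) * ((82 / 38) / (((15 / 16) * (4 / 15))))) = 451 / 570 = 0.79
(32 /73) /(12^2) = 2 /657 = 0.00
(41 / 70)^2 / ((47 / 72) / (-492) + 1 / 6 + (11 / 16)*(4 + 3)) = 0.07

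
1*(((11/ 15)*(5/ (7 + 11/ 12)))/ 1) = 44/ 95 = 0.46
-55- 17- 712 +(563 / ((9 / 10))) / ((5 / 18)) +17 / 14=20569 / 14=1469.21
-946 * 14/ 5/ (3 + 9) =-3311/ 15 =-220.73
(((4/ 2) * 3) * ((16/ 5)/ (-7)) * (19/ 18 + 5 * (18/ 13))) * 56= -238976/ 195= -1225.52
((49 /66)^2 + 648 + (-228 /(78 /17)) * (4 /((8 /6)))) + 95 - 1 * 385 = 209.47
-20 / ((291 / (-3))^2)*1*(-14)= 280 / 9409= 0.03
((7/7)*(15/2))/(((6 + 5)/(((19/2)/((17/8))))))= 570/187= 3.05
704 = 704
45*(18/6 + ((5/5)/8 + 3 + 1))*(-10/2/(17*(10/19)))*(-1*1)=48735/272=179.17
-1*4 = -4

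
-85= -85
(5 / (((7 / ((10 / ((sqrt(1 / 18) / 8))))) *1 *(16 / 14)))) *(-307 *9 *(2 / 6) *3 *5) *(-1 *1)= 2072250 *sqrt(2)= 2930604.05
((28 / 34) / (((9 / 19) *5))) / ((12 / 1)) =133 / 4590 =0.03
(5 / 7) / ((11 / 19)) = 95 / 77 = 1.23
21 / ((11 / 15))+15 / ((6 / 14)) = 700 / 11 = 63.64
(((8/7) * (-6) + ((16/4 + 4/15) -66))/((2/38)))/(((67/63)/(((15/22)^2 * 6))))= -27709695/8107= -3418.00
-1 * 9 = -9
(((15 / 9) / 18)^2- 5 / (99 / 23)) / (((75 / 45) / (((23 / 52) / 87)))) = -13087 / 3720816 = -0.00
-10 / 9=-1.11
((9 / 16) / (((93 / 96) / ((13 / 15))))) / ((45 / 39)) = 338 / 775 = 0.44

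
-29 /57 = -0.51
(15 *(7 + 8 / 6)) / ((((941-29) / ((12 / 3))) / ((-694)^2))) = 15051125 / 57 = 264054.82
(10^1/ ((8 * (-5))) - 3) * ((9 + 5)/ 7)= -13/ 2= -6.50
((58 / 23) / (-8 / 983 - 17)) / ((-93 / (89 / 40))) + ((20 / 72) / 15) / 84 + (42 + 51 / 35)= 783340245607 / 18024018264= 43.46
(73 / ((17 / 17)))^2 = 5329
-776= -776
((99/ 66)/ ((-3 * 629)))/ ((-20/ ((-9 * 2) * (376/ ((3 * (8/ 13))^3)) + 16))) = -101723/ 2415360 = -0.04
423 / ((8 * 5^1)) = 10.58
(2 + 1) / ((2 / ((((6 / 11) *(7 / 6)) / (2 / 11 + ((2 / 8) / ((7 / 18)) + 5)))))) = 49 / 299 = 0.16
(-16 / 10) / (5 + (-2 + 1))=-2 / 5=-0.40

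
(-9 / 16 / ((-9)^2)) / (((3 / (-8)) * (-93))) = -1 / 5022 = -0.00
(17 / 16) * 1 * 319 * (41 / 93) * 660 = 12228865 / 124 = 98619.88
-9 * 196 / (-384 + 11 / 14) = 4.60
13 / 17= 0.76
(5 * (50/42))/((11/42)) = 250/11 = 22.73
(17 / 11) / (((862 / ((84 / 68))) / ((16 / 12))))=14 / 4741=0.00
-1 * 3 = -3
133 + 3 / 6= 267 / 2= 133.50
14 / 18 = 7 / 9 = 0.78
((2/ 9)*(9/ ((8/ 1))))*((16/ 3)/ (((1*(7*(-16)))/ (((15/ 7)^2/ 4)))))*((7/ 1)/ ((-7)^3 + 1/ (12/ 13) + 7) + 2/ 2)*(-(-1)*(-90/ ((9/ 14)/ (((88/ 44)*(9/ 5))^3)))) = 87.40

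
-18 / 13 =-1.38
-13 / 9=-1.44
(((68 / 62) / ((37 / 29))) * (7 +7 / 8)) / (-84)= -1479 / 18352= -0.08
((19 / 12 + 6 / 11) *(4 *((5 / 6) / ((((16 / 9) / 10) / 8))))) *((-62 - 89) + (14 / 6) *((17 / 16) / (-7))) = -51036625 / 1056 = -48330.14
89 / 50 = 1.78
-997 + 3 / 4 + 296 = -2801 / 4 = -700.25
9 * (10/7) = 90/7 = 12.86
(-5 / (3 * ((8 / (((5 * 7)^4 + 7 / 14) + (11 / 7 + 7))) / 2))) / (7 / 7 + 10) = -35014795 / 616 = -56842.20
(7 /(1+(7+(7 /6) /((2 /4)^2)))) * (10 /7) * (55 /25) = 33 /19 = 1.74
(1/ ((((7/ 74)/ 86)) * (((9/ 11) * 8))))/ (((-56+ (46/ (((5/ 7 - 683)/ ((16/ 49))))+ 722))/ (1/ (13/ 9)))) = 10448097/ 72361172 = 0.14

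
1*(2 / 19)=2 / 19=0.11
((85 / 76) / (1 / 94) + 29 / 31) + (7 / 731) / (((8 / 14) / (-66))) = 104.96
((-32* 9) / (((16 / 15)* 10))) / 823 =-27 / 823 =-0.03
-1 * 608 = -608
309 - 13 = 296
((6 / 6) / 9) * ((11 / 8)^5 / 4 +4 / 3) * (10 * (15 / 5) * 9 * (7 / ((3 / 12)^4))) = 35260435 / 256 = 137736.07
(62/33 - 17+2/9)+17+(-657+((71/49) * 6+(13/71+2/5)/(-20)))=-22257665257/34442100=-646.23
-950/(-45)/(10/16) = 304/9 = 33.78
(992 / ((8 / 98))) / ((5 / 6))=72912 / 5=14582.40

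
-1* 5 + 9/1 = 4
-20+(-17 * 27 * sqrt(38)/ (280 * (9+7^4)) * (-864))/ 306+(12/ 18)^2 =-176/ 9+81 * sqrt(38)/ 42175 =-19.54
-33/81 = -11/27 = -0.41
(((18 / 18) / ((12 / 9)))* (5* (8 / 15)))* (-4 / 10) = -4 / 5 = -0.80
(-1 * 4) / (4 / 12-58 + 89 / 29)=174 / 2375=0.07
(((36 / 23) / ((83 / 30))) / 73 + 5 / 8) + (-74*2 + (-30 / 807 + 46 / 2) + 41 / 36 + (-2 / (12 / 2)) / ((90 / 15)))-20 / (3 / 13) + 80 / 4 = -170929856647 / 899688792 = -189.99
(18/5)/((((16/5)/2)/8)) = 18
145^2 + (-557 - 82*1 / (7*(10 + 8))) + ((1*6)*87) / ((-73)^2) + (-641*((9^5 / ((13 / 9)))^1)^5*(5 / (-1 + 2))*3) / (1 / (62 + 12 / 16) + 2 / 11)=-17991109770302824924114184835640071782611 / 3240980210286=-5551132251040558220599744000.00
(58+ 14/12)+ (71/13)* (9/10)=12496/195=64.08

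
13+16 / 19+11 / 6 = 1787 / 114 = 15.68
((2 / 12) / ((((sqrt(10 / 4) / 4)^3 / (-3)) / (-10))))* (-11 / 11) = -128* sqrt(10) / 5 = -80.95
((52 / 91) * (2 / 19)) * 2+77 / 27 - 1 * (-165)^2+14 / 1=-97704028 / 3591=-27208.03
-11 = -11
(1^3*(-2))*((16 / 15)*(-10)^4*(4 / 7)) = -256000 / 21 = -12190.48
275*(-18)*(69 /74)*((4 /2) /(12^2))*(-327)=6204825 /296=20962.25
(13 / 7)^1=13 / 7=1.86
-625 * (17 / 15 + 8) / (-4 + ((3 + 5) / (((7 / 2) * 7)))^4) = 98722217125 / 68981004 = 1431.15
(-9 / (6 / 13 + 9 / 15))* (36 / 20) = -351 / 23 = -15.26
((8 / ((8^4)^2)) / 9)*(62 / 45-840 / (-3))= 6331 / 424673280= 0.00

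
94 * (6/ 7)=564/ 7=80.57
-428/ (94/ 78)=-16692/ 47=-355.15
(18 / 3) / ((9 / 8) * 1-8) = -48 / 55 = -0.87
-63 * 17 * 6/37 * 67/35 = -61506/185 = -332.46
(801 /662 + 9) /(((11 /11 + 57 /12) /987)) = 13342266 /7613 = 1752.56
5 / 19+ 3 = 62 / 19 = 3.26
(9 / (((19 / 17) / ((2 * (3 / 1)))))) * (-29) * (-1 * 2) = 2802.32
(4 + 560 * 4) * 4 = 8976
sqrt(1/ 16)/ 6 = 1/ 24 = 0.04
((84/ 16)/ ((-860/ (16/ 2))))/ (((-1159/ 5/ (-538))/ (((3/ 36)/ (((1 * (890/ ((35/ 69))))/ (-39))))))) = 171353/ 816130712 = 0.00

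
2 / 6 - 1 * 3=-8 / 3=-2.67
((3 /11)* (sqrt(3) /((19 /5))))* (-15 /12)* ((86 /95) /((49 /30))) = -9675* sqrt(3) /194579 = -0.09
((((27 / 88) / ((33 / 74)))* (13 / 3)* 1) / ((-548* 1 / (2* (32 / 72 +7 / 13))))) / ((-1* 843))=4255 / 335385864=0.00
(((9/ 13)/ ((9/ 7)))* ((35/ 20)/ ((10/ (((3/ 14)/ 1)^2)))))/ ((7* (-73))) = -9/ 1062880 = -0.00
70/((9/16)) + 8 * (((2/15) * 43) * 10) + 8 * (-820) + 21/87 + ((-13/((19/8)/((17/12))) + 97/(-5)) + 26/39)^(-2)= -88894910557180/14873711661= -5976.65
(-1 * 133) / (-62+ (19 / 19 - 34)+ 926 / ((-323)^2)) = 13875757 / 9910329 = 1.40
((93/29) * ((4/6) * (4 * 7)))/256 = 217/928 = 0.23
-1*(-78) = 78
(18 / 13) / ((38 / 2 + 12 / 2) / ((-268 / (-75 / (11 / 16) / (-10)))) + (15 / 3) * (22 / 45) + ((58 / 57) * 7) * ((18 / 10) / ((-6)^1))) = -11342430 / 5816447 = -1.95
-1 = -1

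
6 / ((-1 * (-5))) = 6 / 5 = 1.20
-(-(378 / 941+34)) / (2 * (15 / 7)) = 8.03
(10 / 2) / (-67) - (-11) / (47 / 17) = 12294 / 3149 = 3.90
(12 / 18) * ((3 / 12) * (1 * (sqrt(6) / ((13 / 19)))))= 19 * sqrt(6) / 78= 0.60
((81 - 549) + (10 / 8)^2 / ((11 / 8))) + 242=-4947 / 22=-224.86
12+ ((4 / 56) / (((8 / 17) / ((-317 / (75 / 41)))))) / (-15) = 1732949 / 126000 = 13.75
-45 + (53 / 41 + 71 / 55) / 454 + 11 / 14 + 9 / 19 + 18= -3504101737 / 136161410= -25.73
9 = 9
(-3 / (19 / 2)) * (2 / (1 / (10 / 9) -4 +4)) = -40 / 57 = -0.70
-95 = -95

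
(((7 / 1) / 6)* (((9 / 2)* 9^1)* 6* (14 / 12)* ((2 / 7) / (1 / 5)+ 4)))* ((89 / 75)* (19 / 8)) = 2024127 / 400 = 5060.32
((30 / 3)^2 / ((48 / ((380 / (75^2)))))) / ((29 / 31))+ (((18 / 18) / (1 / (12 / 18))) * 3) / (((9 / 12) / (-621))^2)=5368123309 / 3915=1371168.15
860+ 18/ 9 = 862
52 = 52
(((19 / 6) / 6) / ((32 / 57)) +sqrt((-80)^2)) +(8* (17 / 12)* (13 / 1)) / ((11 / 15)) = 1190531 / 4224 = 281.85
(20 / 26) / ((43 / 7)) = 70 / 559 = 0.13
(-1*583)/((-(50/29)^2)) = 490303/2500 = 196.12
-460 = -460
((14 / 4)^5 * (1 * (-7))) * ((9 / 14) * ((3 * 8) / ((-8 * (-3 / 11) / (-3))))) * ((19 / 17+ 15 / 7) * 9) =622533681 / 272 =2288726.77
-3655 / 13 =-281.15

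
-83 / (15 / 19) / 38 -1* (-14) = 337 / 30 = 11.23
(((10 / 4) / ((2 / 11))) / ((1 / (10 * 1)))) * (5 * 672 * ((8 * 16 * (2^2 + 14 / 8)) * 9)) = 3060288000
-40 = -40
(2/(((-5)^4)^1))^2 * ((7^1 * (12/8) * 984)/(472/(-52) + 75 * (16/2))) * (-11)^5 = -43263452232/1500390625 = -28.83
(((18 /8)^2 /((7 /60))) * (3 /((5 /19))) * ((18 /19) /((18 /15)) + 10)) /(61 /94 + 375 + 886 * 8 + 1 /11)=77263065 /108045098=0.72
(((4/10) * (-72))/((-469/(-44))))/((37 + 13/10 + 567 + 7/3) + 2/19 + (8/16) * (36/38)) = -722304/162593389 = -0.00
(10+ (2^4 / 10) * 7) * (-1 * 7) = -742 / 5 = -148.40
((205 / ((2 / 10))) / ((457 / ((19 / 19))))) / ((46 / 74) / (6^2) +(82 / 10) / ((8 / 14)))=3413250 / 21864251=0.16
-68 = -68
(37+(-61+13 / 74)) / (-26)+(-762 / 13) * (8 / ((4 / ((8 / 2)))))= -69265 / 148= -468.01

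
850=850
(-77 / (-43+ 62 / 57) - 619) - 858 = -3524164 / 2389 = -1475.16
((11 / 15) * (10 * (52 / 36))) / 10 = 143 / 135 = 1.06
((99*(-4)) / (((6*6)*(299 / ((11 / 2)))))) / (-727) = 121 / 434746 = 0.00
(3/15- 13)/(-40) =8/25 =0.32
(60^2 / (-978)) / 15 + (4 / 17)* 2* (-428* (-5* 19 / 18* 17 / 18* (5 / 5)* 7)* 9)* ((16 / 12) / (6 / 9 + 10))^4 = 11413945 / 751104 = 15.20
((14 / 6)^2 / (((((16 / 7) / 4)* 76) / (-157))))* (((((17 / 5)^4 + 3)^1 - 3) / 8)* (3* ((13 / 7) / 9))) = -8352851689 / 41040000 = -203.53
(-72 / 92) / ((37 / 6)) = -108 / 851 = -0.13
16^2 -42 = 214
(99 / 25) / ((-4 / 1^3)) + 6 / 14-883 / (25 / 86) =-2126657 / 700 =-3038.08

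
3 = 3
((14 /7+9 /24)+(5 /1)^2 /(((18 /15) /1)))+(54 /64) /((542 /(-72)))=75109 /3252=23.10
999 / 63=111 / 7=15.86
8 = 8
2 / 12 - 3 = -17 / 6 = -2.83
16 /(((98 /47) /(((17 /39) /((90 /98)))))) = 6392 /1755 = 3.64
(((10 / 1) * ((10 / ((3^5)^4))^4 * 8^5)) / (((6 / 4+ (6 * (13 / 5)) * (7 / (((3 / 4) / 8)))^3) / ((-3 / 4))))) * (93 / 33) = -253952000000 / 35194661903797512399306547760438149872649148919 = -0.00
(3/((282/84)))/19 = 42/893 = 0.05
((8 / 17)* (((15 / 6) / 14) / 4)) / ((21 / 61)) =305 / 4998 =0.06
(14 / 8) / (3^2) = 0.19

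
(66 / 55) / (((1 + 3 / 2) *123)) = 4 / 1025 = 0.00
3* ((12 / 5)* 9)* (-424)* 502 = -68962752 / 5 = -13792550.40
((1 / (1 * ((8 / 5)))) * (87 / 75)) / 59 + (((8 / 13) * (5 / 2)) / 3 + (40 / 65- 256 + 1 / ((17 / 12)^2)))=-6765896981 / 26599560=-254.36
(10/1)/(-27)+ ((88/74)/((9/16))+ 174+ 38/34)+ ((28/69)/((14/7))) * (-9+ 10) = 69162905/390609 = 177.06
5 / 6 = 0.83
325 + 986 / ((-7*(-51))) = 6883 / 21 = 327.76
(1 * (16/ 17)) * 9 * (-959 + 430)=-76176/ 17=-4480.94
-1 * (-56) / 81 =56 / 81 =0.69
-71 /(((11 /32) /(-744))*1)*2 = 307339.64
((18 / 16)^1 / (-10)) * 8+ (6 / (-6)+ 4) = 21 / 10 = 2.10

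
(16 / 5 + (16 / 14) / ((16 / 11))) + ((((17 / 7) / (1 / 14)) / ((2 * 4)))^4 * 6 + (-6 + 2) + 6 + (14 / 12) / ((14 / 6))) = 8798761 / 4480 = 1964.01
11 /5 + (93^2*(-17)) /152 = -733493 /760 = -965.12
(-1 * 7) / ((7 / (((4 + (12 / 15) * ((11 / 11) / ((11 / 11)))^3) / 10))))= -12 / 25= -0.48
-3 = -3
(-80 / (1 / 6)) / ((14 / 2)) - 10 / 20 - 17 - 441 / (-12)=-1381 / 28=-49.32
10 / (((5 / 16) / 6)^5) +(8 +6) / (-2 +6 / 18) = 16307448702 / 625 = 26091917.92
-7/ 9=-0.78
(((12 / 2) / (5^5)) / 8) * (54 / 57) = 0.00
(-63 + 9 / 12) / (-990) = 83 / 1320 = 0.06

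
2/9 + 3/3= 11/9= 1.22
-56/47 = -1.19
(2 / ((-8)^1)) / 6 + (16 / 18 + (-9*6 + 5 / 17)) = -64699 / 1224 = -52.86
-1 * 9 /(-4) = 9 /4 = 2.25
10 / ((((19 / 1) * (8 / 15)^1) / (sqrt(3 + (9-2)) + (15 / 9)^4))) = 10.74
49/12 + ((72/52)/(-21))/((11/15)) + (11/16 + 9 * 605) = 261846269/48048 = 5449.68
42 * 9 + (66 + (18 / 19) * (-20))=8076 / 19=425.05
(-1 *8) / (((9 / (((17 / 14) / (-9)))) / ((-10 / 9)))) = -680 / 5103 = -0.13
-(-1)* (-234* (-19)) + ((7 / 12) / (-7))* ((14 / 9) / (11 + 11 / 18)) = 2787635 / 627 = 4445.99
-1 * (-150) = 150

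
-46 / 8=-23 / 4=-5.75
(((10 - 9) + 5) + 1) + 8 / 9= 7.89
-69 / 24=-23 / 8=-2.88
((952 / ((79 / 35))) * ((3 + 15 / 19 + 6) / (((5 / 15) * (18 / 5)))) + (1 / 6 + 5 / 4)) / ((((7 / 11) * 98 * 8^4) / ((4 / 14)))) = 682007887 / 177138941952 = 0.00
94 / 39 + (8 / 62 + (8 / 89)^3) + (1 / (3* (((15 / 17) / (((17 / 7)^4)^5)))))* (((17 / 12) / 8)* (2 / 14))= 333697999069902722601493682396828363 / 685516090725542490544967971680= 486783.61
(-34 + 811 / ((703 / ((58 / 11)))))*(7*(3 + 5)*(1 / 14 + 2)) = -25042544 / 7733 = -3238.40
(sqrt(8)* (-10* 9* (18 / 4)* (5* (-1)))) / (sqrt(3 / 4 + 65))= 8100* sqrt(526) / 263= 706.35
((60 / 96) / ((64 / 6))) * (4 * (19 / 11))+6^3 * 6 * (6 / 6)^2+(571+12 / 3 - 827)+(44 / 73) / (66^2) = 1044.40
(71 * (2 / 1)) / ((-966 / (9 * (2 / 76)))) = -0.03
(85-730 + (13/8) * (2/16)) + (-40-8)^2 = 106189/64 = 1659.20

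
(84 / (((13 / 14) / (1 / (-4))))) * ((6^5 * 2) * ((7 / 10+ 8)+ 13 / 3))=-4584011.82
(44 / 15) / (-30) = -0.10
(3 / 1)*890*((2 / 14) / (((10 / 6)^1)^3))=14418 / 175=82.39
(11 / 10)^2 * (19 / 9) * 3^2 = 2299 / 100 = 22.99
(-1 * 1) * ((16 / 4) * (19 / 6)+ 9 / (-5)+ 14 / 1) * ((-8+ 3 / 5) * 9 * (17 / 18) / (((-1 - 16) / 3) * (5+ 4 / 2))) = -13801 / 350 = -39.43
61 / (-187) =-61 / 187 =-0.33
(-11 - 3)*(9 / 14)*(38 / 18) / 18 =-19 / 18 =-1.06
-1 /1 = -1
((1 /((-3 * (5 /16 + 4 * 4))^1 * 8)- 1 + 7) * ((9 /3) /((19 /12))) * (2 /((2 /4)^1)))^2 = 5645418496 /2732409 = 2066.10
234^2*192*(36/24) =15769728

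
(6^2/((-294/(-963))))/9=642/49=13.10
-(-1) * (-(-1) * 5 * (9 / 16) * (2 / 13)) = 45 / 104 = 0.43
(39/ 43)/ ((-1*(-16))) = 39/ 688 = 0.06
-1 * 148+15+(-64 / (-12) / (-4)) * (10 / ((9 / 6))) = -1277 / 9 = -141.89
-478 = -478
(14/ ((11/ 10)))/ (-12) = -35/ 33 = -1.06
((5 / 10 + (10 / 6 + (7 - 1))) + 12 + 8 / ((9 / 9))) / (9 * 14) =169 / 756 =0.22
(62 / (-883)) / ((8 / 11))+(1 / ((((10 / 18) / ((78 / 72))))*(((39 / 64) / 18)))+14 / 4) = 1077321 / 17660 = 61.00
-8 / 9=-0.89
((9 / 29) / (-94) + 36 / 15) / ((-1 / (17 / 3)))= -185113 / 13630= -13.58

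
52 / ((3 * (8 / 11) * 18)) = 143 / 108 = 1.32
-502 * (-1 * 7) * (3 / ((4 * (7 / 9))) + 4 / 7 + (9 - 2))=59989 / 2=29994.50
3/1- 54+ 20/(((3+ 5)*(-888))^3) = -4571082326021/89629065216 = -51.00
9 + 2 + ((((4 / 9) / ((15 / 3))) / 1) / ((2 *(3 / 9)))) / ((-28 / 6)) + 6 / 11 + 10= 8284 / 385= 21.52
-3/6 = -1/2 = -0.50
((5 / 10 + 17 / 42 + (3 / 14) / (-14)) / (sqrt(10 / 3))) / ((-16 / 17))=-8891 * sqrt(30) / 94080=-0.52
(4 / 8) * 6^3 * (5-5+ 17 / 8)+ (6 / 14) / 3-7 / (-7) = 3229 / 14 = 230.64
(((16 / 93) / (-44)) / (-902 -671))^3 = 64 / 4166899912764642339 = 0.00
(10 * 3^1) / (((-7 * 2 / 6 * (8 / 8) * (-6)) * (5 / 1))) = 3 / 7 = 0.43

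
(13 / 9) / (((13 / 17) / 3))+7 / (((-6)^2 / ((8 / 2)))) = 6.44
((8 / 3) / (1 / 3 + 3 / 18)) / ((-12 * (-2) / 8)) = 16 / 9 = 1.78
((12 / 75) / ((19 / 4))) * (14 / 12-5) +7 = 9791 / 1425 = 6.87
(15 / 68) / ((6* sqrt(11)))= 5* sqrt(11) / 1496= 0.01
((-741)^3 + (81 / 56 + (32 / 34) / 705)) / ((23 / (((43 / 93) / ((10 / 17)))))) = -11742191079995197 / 844477200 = -13904686.92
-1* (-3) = 3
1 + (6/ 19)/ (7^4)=45625/ 45619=1.00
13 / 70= 0.19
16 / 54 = 8 / 27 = 0.30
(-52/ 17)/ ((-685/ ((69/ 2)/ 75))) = 598/ 291125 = 0.00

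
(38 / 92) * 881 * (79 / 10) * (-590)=-78020479 / 46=-1696097.37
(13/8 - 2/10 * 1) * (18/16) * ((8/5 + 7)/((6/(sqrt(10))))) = 7353 * sqrt(10)/3200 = 7.27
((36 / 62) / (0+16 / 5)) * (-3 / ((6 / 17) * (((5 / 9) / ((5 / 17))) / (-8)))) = 405 / 62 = 6.53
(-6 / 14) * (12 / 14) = -18 / 49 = -0.37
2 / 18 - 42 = -377 / 9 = -41.89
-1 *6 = -6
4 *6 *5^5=75000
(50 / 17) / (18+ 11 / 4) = 200 / 1411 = 0.14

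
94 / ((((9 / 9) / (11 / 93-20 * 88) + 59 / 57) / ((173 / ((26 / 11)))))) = 834406984653 / 125465210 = 6650.50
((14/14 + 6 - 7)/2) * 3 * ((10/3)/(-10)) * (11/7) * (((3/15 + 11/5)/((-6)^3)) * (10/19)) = 0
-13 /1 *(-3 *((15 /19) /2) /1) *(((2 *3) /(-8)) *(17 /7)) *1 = -29835 /1064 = -28.04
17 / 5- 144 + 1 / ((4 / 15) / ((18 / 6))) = -2587 / 20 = -129.35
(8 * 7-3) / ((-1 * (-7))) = 53 / 7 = 7.57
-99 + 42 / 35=-97.80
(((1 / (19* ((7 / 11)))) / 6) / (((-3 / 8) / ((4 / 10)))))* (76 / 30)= -176 / 4725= -0.04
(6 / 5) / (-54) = -1 / 45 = -0.02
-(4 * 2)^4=-4096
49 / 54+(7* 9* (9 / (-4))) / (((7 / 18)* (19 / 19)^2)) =-9817 / 27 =-363.59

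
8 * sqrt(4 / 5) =16 * sqrt(5) / 5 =7.16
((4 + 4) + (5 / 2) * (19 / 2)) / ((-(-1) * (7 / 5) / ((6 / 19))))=1905 / 266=7.16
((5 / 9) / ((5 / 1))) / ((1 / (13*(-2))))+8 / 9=-2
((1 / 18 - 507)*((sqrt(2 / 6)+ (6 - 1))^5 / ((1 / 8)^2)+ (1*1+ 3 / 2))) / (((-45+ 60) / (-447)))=251267401600*sqrt(3) / 243+ 1110336396625 / 324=5217943223.56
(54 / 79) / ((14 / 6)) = 162 / 553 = 0.29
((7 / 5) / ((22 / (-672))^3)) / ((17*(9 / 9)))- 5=-266097067 / 113135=-2352.03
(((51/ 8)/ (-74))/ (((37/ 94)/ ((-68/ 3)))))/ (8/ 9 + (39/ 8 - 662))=-488988/ 64683881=-0.01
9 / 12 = 3 / 4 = 0.75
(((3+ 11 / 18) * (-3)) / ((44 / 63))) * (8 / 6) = -455 / 22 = -20.68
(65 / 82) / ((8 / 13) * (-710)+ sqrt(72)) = -299975 / 165282439 - 32955 * sqrt(2) / 1322259512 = -0.00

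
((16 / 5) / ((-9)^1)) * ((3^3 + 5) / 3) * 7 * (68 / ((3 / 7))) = -1705984 / 405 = -4212.31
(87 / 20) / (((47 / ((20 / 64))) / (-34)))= -1479 / 1504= -0.98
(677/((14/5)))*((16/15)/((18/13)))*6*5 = 352040/63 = 5587.94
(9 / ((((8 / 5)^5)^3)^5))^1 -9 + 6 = -3.00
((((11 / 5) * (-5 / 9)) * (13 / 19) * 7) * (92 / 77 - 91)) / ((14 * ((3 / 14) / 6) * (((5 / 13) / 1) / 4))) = 623272 / 57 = 10934.60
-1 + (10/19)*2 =1/19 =0.05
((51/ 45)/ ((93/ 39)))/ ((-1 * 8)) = -221/ 3720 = -0.06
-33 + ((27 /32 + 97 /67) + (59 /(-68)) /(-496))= -30.71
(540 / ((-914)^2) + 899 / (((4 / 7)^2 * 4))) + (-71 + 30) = 8651996163 / 13366336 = 647.30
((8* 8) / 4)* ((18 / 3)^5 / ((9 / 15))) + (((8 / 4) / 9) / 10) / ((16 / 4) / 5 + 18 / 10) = 24261121 / 117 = 207360.01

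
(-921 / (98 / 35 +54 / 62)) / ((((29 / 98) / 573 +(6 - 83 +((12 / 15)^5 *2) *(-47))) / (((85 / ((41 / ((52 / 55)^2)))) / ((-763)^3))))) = -4700148417900000 / 484076680671203556521123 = -0.00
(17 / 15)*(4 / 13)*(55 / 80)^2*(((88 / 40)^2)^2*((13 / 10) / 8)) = 30116537 / 48000000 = 0.63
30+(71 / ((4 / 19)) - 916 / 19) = 24247 / 76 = 319.04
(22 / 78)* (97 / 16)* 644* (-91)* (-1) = 1202509 / 12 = 100209.08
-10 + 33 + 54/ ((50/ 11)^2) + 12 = 47017/ 1250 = 37.61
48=48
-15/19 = -0.79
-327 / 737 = -0.44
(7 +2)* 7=63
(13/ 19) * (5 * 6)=390/ 19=20.53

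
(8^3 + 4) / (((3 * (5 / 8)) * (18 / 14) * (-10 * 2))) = -2408 / 225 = -10.70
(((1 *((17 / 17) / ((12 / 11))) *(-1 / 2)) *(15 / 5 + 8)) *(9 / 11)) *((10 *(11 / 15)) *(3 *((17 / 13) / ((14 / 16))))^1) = -12342 / 91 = -135.63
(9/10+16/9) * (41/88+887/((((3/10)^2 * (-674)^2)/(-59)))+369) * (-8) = -7981218080993/1011899790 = -7887.36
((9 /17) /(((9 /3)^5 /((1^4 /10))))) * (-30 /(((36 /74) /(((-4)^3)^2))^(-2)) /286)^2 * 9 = 98415 /22923329524157295011823616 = 0.00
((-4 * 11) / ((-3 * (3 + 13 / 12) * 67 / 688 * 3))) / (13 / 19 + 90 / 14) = 2432 / 1407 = 1.73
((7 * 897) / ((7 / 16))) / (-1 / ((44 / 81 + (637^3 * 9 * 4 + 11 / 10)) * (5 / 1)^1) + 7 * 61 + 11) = 173353914440653 / 5290483174819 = 32.77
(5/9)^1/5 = 1/9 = 0.11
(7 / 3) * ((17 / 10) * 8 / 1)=476 / 15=31.73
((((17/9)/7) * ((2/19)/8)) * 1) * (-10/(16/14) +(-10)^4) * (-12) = -679405/1596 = -425.69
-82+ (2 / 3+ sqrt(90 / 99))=-244 / 3+ sqrt(110) / 11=-80.38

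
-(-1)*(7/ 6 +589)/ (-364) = -3541/ 2184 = -1.62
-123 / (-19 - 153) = 0.72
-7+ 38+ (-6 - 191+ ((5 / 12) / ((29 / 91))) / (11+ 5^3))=-7855993 / 47328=-165.99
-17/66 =-0.26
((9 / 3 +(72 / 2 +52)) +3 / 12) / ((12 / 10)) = 1825 / 24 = 76.04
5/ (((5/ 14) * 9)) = 14/ 9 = 1.56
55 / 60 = 11 / 12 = 0.92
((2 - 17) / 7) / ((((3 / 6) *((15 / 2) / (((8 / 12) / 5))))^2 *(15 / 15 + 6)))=-64 / 165375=-0.00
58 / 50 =29 / 25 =1.16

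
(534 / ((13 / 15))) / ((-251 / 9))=-72090 / 3263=-22.09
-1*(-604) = 604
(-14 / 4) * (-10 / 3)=35 / 3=11.67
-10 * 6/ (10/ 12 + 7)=-360/ 47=-7.66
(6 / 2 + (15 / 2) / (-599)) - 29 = -31163 / 1198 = -26.01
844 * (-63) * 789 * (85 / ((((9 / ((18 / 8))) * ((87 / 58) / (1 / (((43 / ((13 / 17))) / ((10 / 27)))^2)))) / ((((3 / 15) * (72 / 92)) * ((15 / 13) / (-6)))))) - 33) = 9008041133285684 / 6506631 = 1384440140.11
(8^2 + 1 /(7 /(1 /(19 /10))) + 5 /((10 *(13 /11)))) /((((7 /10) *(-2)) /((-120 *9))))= 602194500 /12103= 49755.80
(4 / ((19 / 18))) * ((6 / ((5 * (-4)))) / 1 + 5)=1692 / 95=17.81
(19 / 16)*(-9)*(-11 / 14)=1881 / 224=8.40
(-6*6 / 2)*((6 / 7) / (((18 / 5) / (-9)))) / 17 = 270 / 119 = 2.27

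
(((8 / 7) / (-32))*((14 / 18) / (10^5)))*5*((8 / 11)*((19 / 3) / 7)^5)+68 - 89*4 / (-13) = 95.38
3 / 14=0.21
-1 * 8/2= -4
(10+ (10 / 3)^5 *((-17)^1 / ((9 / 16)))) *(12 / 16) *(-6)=13589065 / 243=55922.08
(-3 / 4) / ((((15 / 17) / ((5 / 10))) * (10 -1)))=-17 / 360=-0.05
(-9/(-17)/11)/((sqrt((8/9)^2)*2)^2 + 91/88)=5832/508283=0.01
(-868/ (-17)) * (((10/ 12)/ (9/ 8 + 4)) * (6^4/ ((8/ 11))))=10311840/ 697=14794.61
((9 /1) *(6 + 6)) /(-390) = -18 /65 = -0.28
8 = 8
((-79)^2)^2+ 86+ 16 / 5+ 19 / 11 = 2142259456 / 55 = 38950171.93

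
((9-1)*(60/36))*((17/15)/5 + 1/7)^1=1552/315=4.93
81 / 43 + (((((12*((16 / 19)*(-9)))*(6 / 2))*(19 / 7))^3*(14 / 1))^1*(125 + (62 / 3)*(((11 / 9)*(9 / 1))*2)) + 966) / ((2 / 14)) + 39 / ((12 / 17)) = -27779968459258051 / 1204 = -23073063504367.15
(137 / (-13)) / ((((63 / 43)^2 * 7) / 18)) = -506626 / 40131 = -12.62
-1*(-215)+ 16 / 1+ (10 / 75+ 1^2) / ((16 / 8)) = 6947 / 30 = 231.57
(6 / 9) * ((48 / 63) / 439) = 32 / 27657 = 0.00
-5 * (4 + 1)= -25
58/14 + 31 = 246/7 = 35.14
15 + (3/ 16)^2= 3849/ 256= 15.04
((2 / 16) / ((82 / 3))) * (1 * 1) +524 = 343747 / 656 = 524.00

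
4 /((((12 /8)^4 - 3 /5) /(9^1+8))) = 320 /21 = 15.24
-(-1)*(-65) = -65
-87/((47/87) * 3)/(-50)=2523/2350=1.07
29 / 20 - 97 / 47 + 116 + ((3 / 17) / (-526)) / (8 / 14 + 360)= 611991843191 / 5303857880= 115.39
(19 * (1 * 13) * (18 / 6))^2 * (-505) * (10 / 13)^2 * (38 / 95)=-65629800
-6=-6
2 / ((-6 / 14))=-14 / 3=-4.67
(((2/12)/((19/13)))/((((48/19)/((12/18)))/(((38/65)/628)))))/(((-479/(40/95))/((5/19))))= -1/154316556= -0.00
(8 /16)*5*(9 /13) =45 /26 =1.73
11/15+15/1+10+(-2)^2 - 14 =236/15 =15.73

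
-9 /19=-0.47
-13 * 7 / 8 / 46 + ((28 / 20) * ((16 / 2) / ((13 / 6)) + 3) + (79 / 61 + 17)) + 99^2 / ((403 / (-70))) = -1674.99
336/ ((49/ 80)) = 548.57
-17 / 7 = -2.43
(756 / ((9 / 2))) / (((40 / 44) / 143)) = 132132 / 5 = 26426.40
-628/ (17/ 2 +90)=-1256/ 197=-6.38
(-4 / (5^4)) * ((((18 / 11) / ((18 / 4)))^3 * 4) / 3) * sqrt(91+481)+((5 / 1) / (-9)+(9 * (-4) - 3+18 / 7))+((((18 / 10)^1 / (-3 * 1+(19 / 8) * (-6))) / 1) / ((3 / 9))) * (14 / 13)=-37.33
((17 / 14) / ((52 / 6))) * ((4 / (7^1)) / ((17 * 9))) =1 / 1911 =0.00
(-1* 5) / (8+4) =-5 / 12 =-0.42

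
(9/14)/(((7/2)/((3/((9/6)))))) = 18/49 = 0.37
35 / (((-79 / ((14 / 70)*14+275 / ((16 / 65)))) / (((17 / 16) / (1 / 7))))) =-74635967 / 20224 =-3690.47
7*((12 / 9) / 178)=14 / 267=0.05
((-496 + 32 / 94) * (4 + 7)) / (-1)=256256 / 47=5452.26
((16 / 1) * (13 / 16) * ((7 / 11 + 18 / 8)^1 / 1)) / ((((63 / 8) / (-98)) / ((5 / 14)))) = -16510 / 99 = -166.77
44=44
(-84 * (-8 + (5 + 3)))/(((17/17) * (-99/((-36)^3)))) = 0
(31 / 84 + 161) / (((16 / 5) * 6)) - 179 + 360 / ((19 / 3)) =-17428819 / 153216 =-113.75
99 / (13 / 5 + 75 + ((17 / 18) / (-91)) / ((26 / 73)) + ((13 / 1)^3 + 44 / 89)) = 1876214340 / 43116262951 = 0.04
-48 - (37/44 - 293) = 10743/44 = 244.16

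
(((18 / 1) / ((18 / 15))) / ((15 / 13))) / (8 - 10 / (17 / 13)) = 221 / 6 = 36.83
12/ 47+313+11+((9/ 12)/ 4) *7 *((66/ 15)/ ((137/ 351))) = 87326007/ 257560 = 339.05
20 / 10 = 2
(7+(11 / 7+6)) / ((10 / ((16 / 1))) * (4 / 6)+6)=2.27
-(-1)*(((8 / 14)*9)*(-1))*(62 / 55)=-2232 / 385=-5.80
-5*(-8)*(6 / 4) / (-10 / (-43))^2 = 5547 / 5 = 1109.40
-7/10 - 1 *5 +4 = -1.70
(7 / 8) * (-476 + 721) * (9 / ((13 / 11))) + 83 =178417 / 104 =1715.55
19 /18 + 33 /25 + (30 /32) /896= 7665967 /3225600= 2.38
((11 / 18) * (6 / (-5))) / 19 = -11 / 285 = -0.04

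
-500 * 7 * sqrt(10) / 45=-700 * sqrt(10) / 9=-245.95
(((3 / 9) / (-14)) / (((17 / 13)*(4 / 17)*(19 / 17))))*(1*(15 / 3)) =-1105 / 3192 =-0.35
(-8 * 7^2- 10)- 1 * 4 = -406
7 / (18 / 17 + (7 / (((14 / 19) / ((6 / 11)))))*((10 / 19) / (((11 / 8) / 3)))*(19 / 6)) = 14399 / 40938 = 0.35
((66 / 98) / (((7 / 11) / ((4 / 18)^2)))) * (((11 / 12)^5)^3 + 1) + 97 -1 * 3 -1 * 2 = 469158787584377769629 / 5095872385794441216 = 92.07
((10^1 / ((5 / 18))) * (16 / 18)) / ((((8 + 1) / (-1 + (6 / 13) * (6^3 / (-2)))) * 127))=-21152 / 14859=-1.42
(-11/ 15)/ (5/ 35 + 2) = -0.34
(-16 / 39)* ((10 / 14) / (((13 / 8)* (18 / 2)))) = -640 / 31941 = -0.02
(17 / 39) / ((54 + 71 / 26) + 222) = 34 / 21741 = 0.00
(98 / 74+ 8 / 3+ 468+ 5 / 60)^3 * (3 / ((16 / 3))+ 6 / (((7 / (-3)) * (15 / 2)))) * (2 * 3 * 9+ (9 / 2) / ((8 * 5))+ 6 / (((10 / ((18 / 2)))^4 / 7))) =4894169438838224156409 / 2593433600000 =1887138902.97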